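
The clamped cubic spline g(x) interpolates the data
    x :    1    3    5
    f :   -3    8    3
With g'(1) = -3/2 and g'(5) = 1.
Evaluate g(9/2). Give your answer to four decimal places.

Let m_i = g''(x_i). Step sizes h_i = 2, 2; slopes of the chords Δ_i = (y_(i+1) - y_i)/h_i = 11/2, -5/2.
  2·m_0 + 8·m_1 + 2·m_2 = 6(Δ_1 - Δ_0) = -48
Clamped end conditions give two more equations: 2h_0·m_0 + h_0·m_1 = 6(Δ_0 - g'(1)) = 42 and h_1·m_1 + 2h_1·m_2 = 6(g'(5) - Δ_1) = 21.
Hence m_0 = 137/8, m_1 = -53/4, m_2 = 95/8.
On [3, 5], g(x) = 8 + 19/8·(x - 3) - 53/8·(x - 3)² + 67/32·(x - 3)³.
With (x - 3) = 3/2: g(9/2) = 953/256.

3.7227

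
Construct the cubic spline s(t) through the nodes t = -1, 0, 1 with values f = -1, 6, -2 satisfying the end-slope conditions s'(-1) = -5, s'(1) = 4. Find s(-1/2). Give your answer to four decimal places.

Write σ_i for s''(x_i). With h_i = 1, 1 and divided differences Δ_i = 7, -8, the continuity of s' gives the tridiagonal system
  1·σ_0 + 4·σ_1 + 1·σ_2 = 6(Δ_1 - Δ_0) = -90
Clamped end conditions give two more equations: 2h_0·σ_0 + h_0·σ_1 = 6(Δ_0 - s'(-1)) = 72 and h_1·σ_1 + 2h_1·σ_2 = 6(s'(1) - Δ_1) = 72.
Solving: σ_0 = 63, σ_1 = -54, σ_2 = 63.
On [-1, 0], s(t) = -1 - 5·(t + 1) + 63/2·(t + 1)² - 39/2·(t + 1)³.
With (t + 1) = 1/2: s(-1/2) = 31/16.

1.9375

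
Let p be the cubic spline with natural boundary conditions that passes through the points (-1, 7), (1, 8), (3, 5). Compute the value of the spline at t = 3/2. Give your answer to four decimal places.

With m_i denoting the second derivative at x_i, h_i = 2, 2, and Δ_i = (y_(i+1) − y_i)/h_i = 1/2, -3/2:
  2·m_0 + 8·m_1 + 2·m_2 = 6(Δ_1 - Δ_0) = -12
Natural end conditions: m_0 = m_2 = 0.
Forward elimination and back-substitution give m_0 = 0, m_1 = -3/2, m_2 = 0.
On [1, 3], p(t) = 8 - 1/2·(t - 1) - 3/4·(t - 1)² + 1/8·(t - 1)³.
With (t - 1) = 1/2: p(3/2) = 485/64.

7.5781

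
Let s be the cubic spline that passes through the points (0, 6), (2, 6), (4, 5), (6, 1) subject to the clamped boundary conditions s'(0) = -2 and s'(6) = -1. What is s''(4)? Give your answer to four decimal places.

-1.4667

Let σ_i = s''(x_i). Step sizes h_i = 2, 2, 2; slopes of the chords Δ_i = (y_(i+1) - y_i)/h_i = 0, -1/2, -2.
  2·σ_0 + 8·σ_1 + 2·σ_2 = 6(Δ_1 - Δ_0) = -3
  2·σ_1 + 8·σ_2 + 2·σ_3 = 6(Δ_2 - Δ_1) = -9
Clamped end conditions give two more equations: 2h_0·σ_0 + h_0·σ_1 = 6(Δ_0 - s'(0)) = 12 and h_2·σ_2 + 2h_2·σ_3 = 6(s'(6) - Δ_2) = 6.
Solving: σ_0 = 103/30, σ_1 = -13/15, σ_2 = -22/15, σ_3 = 67/30.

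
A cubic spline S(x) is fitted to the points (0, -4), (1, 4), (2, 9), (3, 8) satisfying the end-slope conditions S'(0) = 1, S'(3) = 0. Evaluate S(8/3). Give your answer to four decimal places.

Let m_i = S''(x_i). Step sizes h_i = 1, 1, 1; slopes of the chords Δ_i = (y_(i+1) - y_i)/h_i = 8, 5, -1.
  1·m_0 + 4·m_1 + 1·m_2 = 6(Δ_1 - Δ_0) = -18
  1·m_1 + 4·m_2 + 1·m_3 = 6(Δ_2 - Δ_1) = -36
Clamped end conditions give two more equations: 2h_0·m_0 + h_0·m_1 = 6(Δ_0 - S'(0)) = 42 and h_2·m_2 + 2h_2·m_3 = 6(S'(3) - Δ_2) = 6.
Hence m_0 = 76/3, m_1 = -26/3, m_2 = -26/3, m_3 = 22/3.
On [2, 3], S(x) = 9 + 2/3·(x - 2) - 13/3·(x - 2)² + 8/3·(x - 2)³.
With (x - 2) = 2/3: S(8/3) = 673/81.

8.3086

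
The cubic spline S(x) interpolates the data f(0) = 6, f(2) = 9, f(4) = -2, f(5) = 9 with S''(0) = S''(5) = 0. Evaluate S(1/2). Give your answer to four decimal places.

8.3480

Write σ_i for S''(x_i). With h_i = 2, 2, 1 and divided differences Δ_i = 3/2, -11/2, 11, the continuity of S' gives the tridiagonal system
  2·σ_0 + 8·σ_1 + 2·σ_2 = 6(Δ_1 - Δ_0) = -42
  2·σ_1 + 6·σ_2 + 1·σ_3 = 6(Δ_2 - Δ_1) = 99
Natural end conditions: σ_0 = σ_3 = 0.
Hence σ_0 = 0, σ_1 = -225/22, σ_2 = 219/11, σ_3 = 0.
On [0, 2], S(x) = 6 + 54/11·x + 0·x² - 75/88·x³.
With x = 1/2: S(1/2) = 5877/704.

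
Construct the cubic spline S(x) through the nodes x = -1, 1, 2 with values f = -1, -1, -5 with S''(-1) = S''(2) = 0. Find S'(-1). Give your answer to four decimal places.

1.3333

With M_i denoting the second derivative at x_i, h_i = 2, 1, and Δ_i = (y_(i+1) − y_i)/h_i = 0, -4:
  2·M_0 + 6·M_1 + 1·M_2 = 6(Δ_1 - Δ_0) = -24
Natural end conditions: M_0 = M_2 = 0.
Hence M_0 = 0, M_1 = -4, M_2 = 0.
On [-1, 1], S'(x) = b_0 + 2c_0·(x + 1) + 3d_0·(x + 1)² with b_0 = Δ_0 - h_0(2M_0 + M_1)/6 = 4/3, c_0 = M_0/2 = 0, d_0 = (M_1 - M_0)/(6h_0) = -1/3. So S'(-1) = 4/3.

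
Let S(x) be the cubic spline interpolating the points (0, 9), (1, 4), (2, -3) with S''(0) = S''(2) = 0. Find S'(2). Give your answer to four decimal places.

Let M_i = S''(x_i). Step sizes h_i = 1, 1; slopes of the chords Δ_i = (y_(i+1) - y_i)/h_i = -5, -7.
  1·M_0 + 4·M_1 + 1·M_2 = 6(Δ_1 - Δ_0) = -12
Natural end conditions: M_0 = M_2 = 0.
Solving the tridiagonal system: M_0 = 0, M_1 = -3, M_2 = 0.
On [1, 2], S'(x) = b_1 + 2c_1·(x - 1) + 3d_1·(x - 1)² with b_1 = Δ_1 - h_1(2M_1 + M_2)/6 = -6, c_1 = M_1/2 = -3/2, d_1 = (M_2 - M_1)/(6h_1) = 1/2. So S'(2) = -15/2.

-7.5000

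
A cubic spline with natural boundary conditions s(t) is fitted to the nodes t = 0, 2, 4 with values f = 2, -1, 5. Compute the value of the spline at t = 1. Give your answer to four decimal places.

-0.3438

Write M_i for s''(x_i). With h_i = 2, 2 and divided differences Δ_i = -3/2, 3, the continuity of s' gives the tridiagonal system
  2·M_0 + 8·M_1 + 2·M_2 = 6(Δ_1 - Δ_0) = 27
Natural end conditions: M_0 = M_2 = 0.
Forward elimination and back-substitution give M_0 = 0, M_1 = 27/8, M_2 = 0.
On [0, 2], s(t) = 2 - 21/8·t + 0·t² + 9/32·t³.
With t = 1: s(1) = -11/32.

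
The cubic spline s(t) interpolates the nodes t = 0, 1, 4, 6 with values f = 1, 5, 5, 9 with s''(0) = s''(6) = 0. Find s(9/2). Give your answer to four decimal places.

Put M_i = s'' at the i-th knot. Here h = (1, 3, 2) and Δ = (4, 0, 2), so the interior equations h_(i-1)·M_(i-1) + 2(h_(i-1)+h_i)·M_i + h_i·M_(i+1) = 6(Δ_i − Δ_(i-1)) read
  1·M_0 + 8·M_1 + 3·M_2 = 6(Δ_1 - Δ_0) = -24
  3·M_1 + 10·M_2 + 2·M_3 = 6(Δ_2 - Δ_1) = 12
Natural end conditions: M_0 = M_3 = 0.
Forward elimination and back-substitution give M_0 = 0, M_1 = -276/71, M_2 = 168/71, M_3 = 0.
On [4, 6], s(t) = 5 + 30/71·(t - 4) + 84/71·(t - 4)² - 14/71·(t - 4)³.
With (t - 4) = 1/2: s(9/2) = 1557/284.

5.4824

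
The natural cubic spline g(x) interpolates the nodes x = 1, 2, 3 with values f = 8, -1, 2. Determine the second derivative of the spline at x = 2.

Let σ_i = g''(x_i). Step sizes h_i = 1, 1; slopes of the chords Δ_i = (y_(i+1) - y_i)/h_i = -9, 3.
  1·σ_0 + 4·σ_1 + 1·σ_2 = 6(Δ_1 - Δ_0) = 72
Natural end conditions: σ_0 = σ_2 = 0.
Forward elimination and back-substitution give σ_0 = 0, σ_1 = 18, σ_2 = 0.

18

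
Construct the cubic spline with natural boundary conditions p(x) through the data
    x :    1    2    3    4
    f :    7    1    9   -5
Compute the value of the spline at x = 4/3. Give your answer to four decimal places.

3.4593

With σ_i denoting the second derivative at x_i, h_i = 1, 1, 1, and Δ_i = (y_(i+1) − y_i)/h_i = -6, 8, -14:
  1·σ_0 + 4·σ_1 + 1·σ_2 = 6(Δ_1 - Δ_0) = 84
  1·σ_1 + 4·σ_2 + 1·σ_3 = 6(Δ_2 - Δ_1) = -132
Natural end conditions: σ_0 = σ_3 = 0.
Hence σ_0 = 0, σ_1 = 156/5, σ_2 = -204/5, σ_3 = 0.
On [1, 2], p(x) = 7 - 56/5·(x - 1) + 0·(x - 1)² + 26/5·(x - 1)³.
With (x - 1) = 1/3: p(4/3) = 467/135.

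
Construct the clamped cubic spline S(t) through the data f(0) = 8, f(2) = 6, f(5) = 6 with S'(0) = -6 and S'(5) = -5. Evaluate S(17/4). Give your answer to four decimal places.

Let m_i = S''(x_i). Step sizes h_i = 2, 3; slopes of the chords Δ_i = (y_(i+1) - y_i)/h_i = -1, 0.
  2·m_0 + 10·m_1 + 3·m_2 = 6(Δ_1 - Δ_0) = 6
Clamped end conditions give two more equations: 2h_0·m_0 + h_0·m_1 = 6(Δ_0 - S'(0)) = 30 and h_1·m_1 + 2h_1·m_2 = 6(S'(5) - Δ_1) = -30.
Solving the tridiagonal system: m_0 = 71/10, m_1 = 4/5, m_2 = -27/5.
On [2, 5], S(t) = 6 + 19/10·(t - 2) + 2/5·(t - 2)² - 31/90·(t - 2)³.
With (t - 2) = 9/4: S(17/4) = 5361/640.

8.3766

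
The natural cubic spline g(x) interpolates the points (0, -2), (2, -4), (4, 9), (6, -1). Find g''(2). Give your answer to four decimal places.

Let M_i = g''(x_i). Step sizes h_i = 2, 2, 2; slopes of the chords Δ_i = (y_(i+1) - y_i)/h_i = -1, 13/2, -5.
  2·M_0 + 8·M_1 + 2·M_2 = 6(Δ_1 - Δ_0) = 45
  2·M_1 + 8·M_2 + 2·M_3 = 6(Δ_2 - Δ_1) = -69
Natural end conditions: M_0 = M_3 = 0.
Forward elimination and back-substitution give M_0 = 0, M_1 = 83/10, M_2 = -107/10, M_3 = 0.

8.3000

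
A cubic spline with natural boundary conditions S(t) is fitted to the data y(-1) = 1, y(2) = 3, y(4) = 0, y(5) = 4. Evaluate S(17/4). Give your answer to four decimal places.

0.6523

With m_i denoting the second derivative at x_i, h_i = 3, 2, 1, and Δ_i = (y_(i+1) − y_i)/h_i = 2/3, -3/2, 4:
  3·m_0 + 10·m_1 + 2·m_2 = 6(Δ_1 - Δ_0) = -13
  2·m_1 + 6·m_2 + 1·m_3 = 6(Δ_2 - Δ_1) = 33
Natural end conditions: m_0 = m_3 = 0.
Hence m_0 = 0, m_1 = -18/7, m_2 = 89/14, m_3 = 0.
On [4, 5], S(t) = 0 + 79/42·(t - 4) + 89/28·(t - 4)² - 89/84·(t - 4)³.
With (t - 4) = 1/4: S(17/4) = 167/256.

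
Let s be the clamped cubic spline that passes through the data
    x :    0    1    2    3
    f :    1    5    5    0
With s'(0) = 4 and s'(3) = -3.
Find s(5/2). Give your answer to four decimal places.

2.4083

Put σ_i = s'' at the i-th knot. Here h = (1, 1, 1) and Δ = (4, 0, -5), so the interior equations h_(i-1)·σ_(i-1) + 2(h_(i-1)+h_i)·σ_i + h_i·σ_(i+1) = 6(Δ_i − Δ_(i-1)) read
  1·σ_0 + 4·σ_1 + 1·σ_2 = 6(Δ_1 - Δ_0) = -24
  1·σ_1 + 4·σ_2 + 1·σ_3 = 6(Δ_2 - Δ_1) = -30
Clamped end conditions give two more equations: 2h_0·σ_0 + h_0·σ_1 = 6(Δ_0 - s'(0)) = 0 and h_2·σ_2 + 2h_2·σ_3 = 6(s'(3) - Δ_2) = 12.
Forward elimination and back-substitution give σ_0 = 32/15, σ_1 = -64/15, σ_2 = -136/15, σ_3 = 158/15.
On [2, 3], s(x) = 5 - 56/15·(x - 2) - 68/15·(x - 2)² + 49/15·(x - 2)³.
With (x - 2) = 1/2: s(5/2) = 289/120.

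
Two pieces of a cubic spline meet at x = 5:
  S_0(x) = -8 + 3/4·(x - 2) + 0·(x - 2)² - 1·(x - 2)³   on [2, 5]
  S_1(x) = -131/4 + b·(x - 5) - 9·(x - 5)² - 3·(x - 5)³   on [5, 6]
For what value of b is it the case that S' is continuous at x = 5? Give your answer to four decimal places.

S_0'(x) = 3/4 + 0·(x - 2) - 3·(x - 2)², so S_0'(5) = -105/4. On the right, S_1'(5) = b, so b = -105/4.

-26.2500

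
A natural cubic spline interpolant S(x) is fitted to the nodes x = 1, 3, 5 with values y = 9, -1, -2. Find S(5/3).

Put M_i = S'' at the i-th knot. Here h = (2, 2) and Δ = (-5, -1/2), so the interior equations h_(i-1)·M_(i-1) + 2(h_(i-1)+h_i)·M_i + h_i·M_(i+1) = 6(Δ_i − Δ_(i-1)) read
  2·M_0 + 8·M_1 + 2·M_2 = 6(Δ_1 - Δ_0) = 27
Natural end conditions: M_0 = M_2 = 0.
Solving: M_0 = 0, M_1 = 27/8, M_2 = 0.
On [1, 3], S(x) = 9 - 49/8·(x - 1) + 0·(x - 1)² + 9/32·(x - 1)³.
With (x - 1) = 2/3: S(5/3) = 5.

5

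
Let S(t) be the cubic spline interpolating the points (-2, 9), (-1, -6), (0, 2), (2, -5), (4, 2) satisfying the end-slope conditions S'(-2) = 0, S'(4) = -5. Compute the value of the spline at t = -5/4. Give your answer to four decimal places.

Let m_i = S''(x_i). Step sizes h_i = 1, 1, 2, 2; slopes of the chords Δ_i = (y_(i+1) - y_i)/h_i = -15, 8, -7/2, 7/2.
  1·m_0 + 4·m_1 + 1·m_2 = 6(Δ_1 - Δ_0) = 138
  1·m_1 + 6·m_2 + 2·m_3 = 6(Δ_2 - Δ_1) = -69
  2·m_2 + 8·m_3 + 2·m_4 = 6(Δ_3 - Δ_2) = 42
Clamped end conditions give two more equations: 2h_0·m_0 + h_0·m_1 = 6(Δ_0 - S'(-2)) = -90 and h_3·m_3 + 2h_3·m_4 = 6(S'(4) - Δ_3) = -51.
Hence m_0 = -1576/21, m_1 = 1262/21, m_2 = -82/3, m_3 = 733/42, m_4 = -451/21.
On [-2, -1], S(t) = 9 + 0·(t + 2) - 788/21·(t + 2)² + 473/21·(t + 2)³.
With (t + 2) = 3/4: S(-5/4) = -1167/448.

-2.6049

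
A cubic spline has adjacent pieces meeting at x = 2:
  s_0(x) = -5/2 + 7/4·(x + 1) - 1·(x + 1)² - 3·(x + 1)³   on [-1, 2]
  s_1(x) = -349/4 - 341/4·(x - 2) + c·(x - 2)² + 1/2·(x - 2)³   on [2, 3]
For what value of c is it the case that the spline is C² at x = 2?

-28

s_0''(x) = -2 - 18·(x + 1), so s_0''(2) = -56. On the right, s_1''(2) = 2c, so c = -28.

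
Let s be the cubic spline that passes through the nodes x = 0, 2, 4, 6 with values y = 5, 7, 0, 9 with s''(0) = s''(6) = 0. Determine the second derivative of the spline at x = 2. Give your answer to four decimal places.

Let σ_i = s''(x_i). Step sizes h_i = 2, 2, 2; slopes of the chords Δ_i = (y_(i+1) - y_i)/h_i = 1, -7/2, 9/2.
  2·σ_0 + 8·σ_1 + 2·σ_2 = 6(Δ_1 - Δ_0) = -27
  2·σ_1 + 8·σ_2 + 2·σ_3 = 6(Δ_2 - Δ_1) = 48
Natural end conditions: σ_0 = σ_3 = 0.
Solving the tridiagonal system: σ_0 = 0, σ_1 = -26/5, σ_2 = 73/10, σ_3 = 0.

-5.2000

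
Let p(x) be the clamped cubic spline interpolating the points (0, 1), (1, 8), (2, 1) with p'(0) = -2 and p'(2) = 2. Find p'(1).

Let m_i = p''(x_i). Step sizes h_i = 1, 1; slopes of the chords Δ_i = (y_(i+1) - y_i)/h_i = 7, -7.
  1·m_0 + 4·m_1 + 1·m_2 = 6(Δ_1 - Δ_0) = -84
Clamped end conditions give two more equations: 2h_0·m_0 + h_0·m_1 = 6(Δ_0 - p'(0)) = 54 and h_1·m_1 + 2h_1·m_2 = 6(p'(2) - Δ_1) = 54.
Hence m_0 = 50, m_1 = -46, m_2 = 50.
On [1, 2], p'(x) = b_1 + 2c_1·(x - 1) + 3d_1·(x - 1)² with b_1 = Δ_1 - h_1(2m_1 + m_2)/6 = 0, c_1 = m_1/2 = -23, d_1 = (m_2 - m_1)/(6h_1) = 16. So p'(1) = 0.

0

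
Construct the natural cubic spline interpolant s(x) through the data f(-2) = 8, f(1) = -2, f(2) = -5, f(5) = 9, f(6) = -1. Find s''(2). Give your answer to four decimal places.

11.6667

Write M_i for s''(x_i). With h_i = 3, 1, 3, 1 and divided differences Δ_i = -10/3, -3, 14/3, -10, the continuity of s' gives the tridiagonal system
  3·M_0 + 8·M_1 + 1·M_2 = 6(Δ_1 - Δ_0) = 2
  1·M_1 + 8·M_2 + 3·M_3 = 6(Δ_2 - Δ_1) = 46
  3·M_2 + 8·M_3 + 1·M_4 = 6(Δ_3 - Δ_2) = -88
Natural end conditions: M_0 = M_4 = 0.
Solving the tridiagonal system: M_0 = 0, M_1 = -29/24, M_2 = 35/3, M_3 = -123/8, M_4 = 0.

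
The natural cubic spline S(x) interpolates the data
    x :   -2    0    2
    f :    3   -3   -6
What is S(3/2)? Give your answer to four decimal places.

Put M_i = S'' at the i-th knot. Here h = (2, 2) and Δ = (-3, -3/2), so the interior equations h_(i-1)·M_(i-1) + 2(h_(i-1)+h_i)·M_i + h_i·M_(i+1) = 6(Δ_i − Δ_(i-1)) read
  2·M_0 + 8·M_1 + 2·M_2 = 6(Δ_1 - Δ_0) = 9
Natural end conditions: M_0 = M_2 = 0.
Hence M_0 = 0, M_1 = 9/8, M_2 = 0.
On [0, 2], S(x) = -3 - 9/4·x + 9/16·x² - 3/32·x³.
With x = 3/2: S(3/2) = -1389/256.

-5.4258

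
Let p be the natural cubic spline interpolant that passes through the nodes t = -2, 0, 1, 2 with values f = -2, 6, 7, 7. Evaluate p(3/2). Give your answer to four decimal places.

7.0489

Put M_i = p'' at the i-th knot. Here h = (2, 1, 1) and Δ = (4, 1, 0), so the interior equations h_(i-1)·M_(i-1) + 2(h_(i-1)+h_i)·M_i + h_i·M_(i+1) = 6(Δ_i − Δ_(i-1)) read
  2·M_0 + 6·M_1 + 1·M_2 = 6(Δ_1 - Δ_0) = -18
  1·M_1 + 4·M_2 + 1·M_3 = 6(Δ_2 - Δ_1) = -6
Natural end conditions: M_0 = M_3 = 0.
Solving the tridiagonal system: M_0 = 0, M_1 = -66/23, M_2 = -18/23, M_3 = 0.
On [1, 2], p(t) = 7 + 6/23·(t - 1) - 9/23·(t - 1)² + 3/23·(t - 1)³.
With (t - 1) = 1/2: p(3/2) = 1297/184.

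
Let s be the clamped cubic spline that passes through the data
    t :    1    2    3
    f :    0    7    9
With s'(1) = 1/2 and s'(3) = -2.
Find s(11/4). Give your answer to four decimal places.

9.3027

With M_i denoting the second derivative at x_i, h_i = 1, 1, and Δ_i = (y_(i+1) − y_i)/h_i = 7, 2:
  1·M_0 + 4·M_1 + 1·M_2 = 6(Δ_1 - Δ_0) = -30
Clamped end conditions give two more equations: 2h_0·M_0 + h_0·M_1 = 6(Δ_0 - s'(1)) = 39 and h_1·M_1 + 2h_1·M_2 = 6(s'(3) - Δ_1) = -24.
Forward elimination and back-substitution give M_0 = 103/4, M_1 = -25/2, M_2 = -23/4.
On [2, 3], s(t) = 7 + 57/8·(t - 2) - 25/4·(t - 2)² + 9/8·(t - 2)³.
With (t - 2) = 3/4: s(11/4) = 4763/512.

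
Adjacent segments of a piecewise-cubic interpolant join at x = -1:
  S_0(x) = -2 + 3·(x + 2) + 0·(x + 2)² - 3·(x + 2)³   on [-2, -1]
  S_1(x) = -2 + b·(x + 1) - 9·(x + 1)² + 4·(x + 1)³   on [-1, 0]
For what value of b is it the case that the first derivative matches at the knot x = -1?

-6

S_0'(x) = 3 + 0·(x + 2) - 9·(x + 2)², so S_0'(-1) = -6. On the right, S_1'(-1) = b, so b = -6.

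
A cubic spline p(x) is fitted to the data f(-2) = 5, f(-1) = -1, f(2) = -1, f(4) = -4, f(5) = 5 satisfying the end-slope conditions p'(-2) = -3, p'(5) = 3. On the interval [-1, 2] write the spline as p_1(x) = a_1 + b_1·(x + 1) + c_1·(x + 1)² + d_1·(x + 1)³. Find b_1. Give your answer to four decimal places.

Let m_i = p''(x_i). Step sizes h_i = 1, 3, 2, 1; slopes of the chords Δ_i = (y_(i+1) - y_i)/h_i = -6, 0, -3/2, 9.
  1·m_0 + 8·m_1 + 3·m_2 = 6(Δ_1 - Δ_0) = 36
  3·m_1 + 10·m_2 + 2·m_3 = 6(Δ_2 - Δ_1) = -9
  2·m_2 + 6·m_3 + 1·m_4 = 6(Δ_3 - Δ_2) = 63
Clamped end conditions give two more equations: 2h_0·m_0 + h_0·m_1 = 6(Δ_0 - p'(-2)) = -18 and h_3·m_3 + 2h_3·m_4 = 6(p'(5) - Δ_3) = -36.
Solving the tridiagonal system: m_0 = -1983/148, m_1 = 651/74, m_2 = -1035/148, m_3 = 639/37, m_4 = -1971/74.
On [-1, 2], with p_1(x) = a_1 + b_1·(x + 1) + c_1·(x + 1)² + d_1·(x + 1)³: c_1 = m_1/2 = 651/148, d_1 = (m_2 - m_1)/(6h_1) = -779/888, b_1 = Δ_1 - h_1(2m_1 + m_2)/6 = -1569/296.

-5.3007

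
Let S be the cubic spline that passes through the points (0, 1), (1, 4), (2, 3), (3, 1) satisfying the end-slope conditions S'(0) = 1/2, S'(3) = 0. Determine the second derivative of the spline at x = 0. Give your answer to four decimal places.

Put σ_i = S'' at the i-th knot. Here h = (1, 1, 1) and Δ = (3, -1, -2), so the interior equations h_(i-1)·σ_(i-1) + 2(h_(i-1)+h_i)·σ_i + h_i·σ_(i+1) = 6(Δ_i − Δ_(i-1)) read
  1·σ_0 + 4·σ_1 + 1·σ_2 = 6(Δ_1 - Δ_0) = -24
  1·σ_1 + 4·σ_2 + 1·σ_3 = 6(Δ_2 - Δ_1) = -6
Clamped end conditions give two more equations: 2h_0·σ_0 + h_0·σ_1 = 6(Δ_0 - S'(0)) = 15 and h_2·σ_2 + 2h_2·σ_3 = 6(S'(3) - Δ_2) = 12.
Solving the tridiagonal system: σ_0 = 178/15, σ_1 = -131/15, σ_2 = -14/15, σ_3 = 97/15.

11.8667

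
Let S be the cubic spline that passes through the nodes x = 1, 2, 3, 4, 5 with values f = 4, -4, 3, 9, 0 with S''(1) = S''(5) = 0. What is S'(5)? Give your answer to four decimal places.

-12.6786

Write M_i for S''(x_i). With h_i = 1, 1, 1, 1 and divided differences Δ_i = -8, 7, 6, -9, the continuity of S' gives the tridiagonal system
  1·M_0 + 4·M_1 + 1·M_2 = 6(Δ_1 - Δ_0) = 90
  1·M_1 + 4·M_2 + 1·M_3 = 6(Δ_2 - Δ_1) = -6
  1·M_2 + 4·M_3 + 1·M_4 = 6(Δ_3 - Δ_2) = -90
Natural end conditions: M_0 = M_4 = 0.
Solving the tridiagonal system: M_0 = 0, M_1 = 321/14, M_2 = -12/7, M_3 = -309/14, M_4 = 0.
On [4, 5], S'(x) = b_3 + 2c_3·(x - 4) + 3d_3·(x - 4)² with b_3 = Δ_3 - h_3(2M_3 + M_4)/6 = -23/14, c_3 = M_3/2 = -309/28, d_3 = (M_4 - M_3)/(6h_3) = 103/28. So S'(5) = -355/28.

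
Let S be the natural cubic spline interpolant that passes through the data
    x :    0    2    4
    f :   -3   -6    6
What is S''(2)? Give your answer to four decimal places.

Let M_i = S''(x_i). Step sizes h_i = 2, 2; slopes of the chords Δ_i = (y_(i+1) - y_i)/h_i = -3/2, 6.
  2·M_0 + 8·M_1 + 2·M_2 = 6(Δ_1 - Δ_0) = 45
Natural end conditions: M_0 = M_2 = 0.
Forward elimination and back-substitution give M_0 = 0, M_1 = 45/8, M_2 = 0.

5.6250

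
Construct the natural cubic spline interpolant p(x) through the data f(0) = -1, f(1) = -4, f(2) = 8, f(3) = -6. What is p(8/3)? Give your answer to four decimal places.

With m_i denoting the second derivative at x_i, h_i = 1, 1, 1, and Δ_i = (y_(i+1) − y_i)/h_i = -3, 12, -14:
  1·m_0 + 4·m_1 + 1·m_2 = 6(Δ_1 - Δ_0) = 90
  1·m_1 + 4·m_2 + 1·m_3 = 6(Δ_2 - Δ_1) = -156
Natural end conditions: m_0 = m_3 = 0.
Forward elimination and back-substitution give m_0 = 0, m_1 = 172/5, m_2 = -238/5, m_3 = 0.
On [2, 3], p(x) = 8 + 28/15·(x - 2) - 119/5·(x - 2)² + 119/15·(x - 2)³.
With (x - 2) = 2/3: p(8/3) = 412/405.

1.0173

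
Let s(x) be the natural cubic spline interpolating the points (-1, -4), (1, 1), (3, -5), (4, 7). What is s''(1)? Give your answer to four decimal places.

-8.5909

Let m_i = s''(x_i). Step sizes h_i = 2, 2, 1; slopes of the chords Δ_i = (y_(i+1) - y_i)/h_i = 5/2, -3, 12.
  2·m_0 + 8·m_1 + 2·m_2 = 6(Δ_1 - Δ_0) = -33
  2·m_1 + 6·m_2 + 1·m_3 = 6(Δ_2 - Δ_1) = 90
Natural end conditions: m_0 = m_3 = 0.
Hence m_0 = 0, m_1 = -189/22, m_2 = 393/22, m_3 = 0.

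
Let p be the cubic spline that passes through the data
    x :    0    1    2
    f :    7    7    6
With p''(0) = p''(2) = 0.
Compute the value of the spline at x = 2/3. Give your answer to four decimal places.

Write M_i for p''(x_i). With h_i = 1, 1 and divided differences Δ_i = 0, -1, the continuity of p' gives the tridiagonal system
  1·M_0 + 4·M_1 + 1·M_2 = 6(Δ_1 - Δ_0) = -6
Natural end conditions: M_0 = M_2 = 0.
Solving: M_0 = 0, M_1 = -3/2, M_2 = 0.
On [0, 1], p(x) = 7 + 1/4·x + 0·x² - 1/4·x³.
With x = 2/3: p(2/3) = 383/54.

7.0926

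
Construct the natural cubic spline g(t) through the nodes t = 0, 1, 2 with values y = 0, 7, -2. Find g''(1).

-24

With M_i denoting the second derivative at x_i, h_i = 1, 1, and Δ_i = (y_(i+1) − y_i)/h_i = 7, -9:
  1·M_0 + 4·M_1 + 1·M_2 = 6(Δ_1 - Δ_0) = -96
Natural end conditions: M_0 = M_2 = 0.
Forward elimination and back-substitution give M_0 = 0, M_1 = -24, M_2 = 0.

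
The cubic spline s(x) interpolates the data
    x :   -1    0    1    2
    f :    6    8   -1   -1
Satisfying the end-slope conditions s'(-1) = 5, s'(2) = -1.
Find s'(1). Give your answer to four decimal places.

-5.2000

With M_i denoting the second derivative at x_i, h_i = 1, 1, 1, and Δ_i = (y_(i+1) − y_i)/h_i = 2, -9, 0:
  1·M_0 + 4·M_1 + 1·M_2 = 6(Δ_1 - Δ_0) = -66
  1·M_1 + 4·M_2 + 1·M_3 = 6(Δ_2 - Δ_1) = 54
Clamped end conditions give two more equations: 2h_0·M_0 + h_0·M_1 = 6(Δ_0 - s'(-1)) = -18 and h_2·M_2 + 2h_2·M_3 = 6(s'(2) - Δ_2) = -6.
Solving the tridiagonal system: M_0 = 12/5, M_1 = -114/5, M_2 = 114/5, M_3 = -72/5.
On [1, 2], s'(x) = b_2 + 2c_2·(x - 1) + 3d_2·(x - 1)² with b_2 = Δ_2 - h_2(2M_2 + M_3)/6 = -26/5, c_2 = M_2/2 = 57/5, d_2 = (M_3 - M_2)/(6h_2) = -31/5. So s'(1) = -26/5.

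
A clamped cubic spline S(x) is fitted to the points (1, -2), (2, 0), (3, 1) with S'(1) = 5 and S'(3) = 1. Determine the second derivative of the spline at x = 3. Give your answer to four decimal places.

With M_i denoting the second derivative at x_i, h_i = 1, 1, and Δ_i = (y_(i+1) − y_i)/h_i = 2, 1:
  1·M_0 + 4·M_1 + 1·M_2 = 6(Δ_1 - Δ_0) = -6
Clamped end conditions give two more equations: 2h_0·M_0 + h_0·M_1 = 6(Δ_0 - S'(1)) = -18 and h_1·M_1 + 2h_1·M_2 = 6(S'(3) - Δ_1) = 0.
Solving the tridiagonal system: M_0 = -19/2, M_1 = 1, M_2 = -1/2.

-0.5000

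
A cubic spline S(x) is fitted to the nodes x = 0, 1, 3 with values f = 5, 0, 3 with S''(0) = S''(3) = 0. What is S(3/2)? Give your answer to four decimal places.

Let M_i = S''(x_i). Step sizes h_i = 1, 2; slopes of the chords Δ_i = (y_(i+1) - y_i)/h_i = -5, 3/2.
  1·M_0 + 6·M_1 + 2·M_2 = 6(Δ_1 - Δ_0) = 39
Natural end conditions: M_0 = M_2 = 0.
Forward elimination and back-substitution give M_0 = 0, M_1 = 13/2, M_2 = 0.
On [1, 3], S(x) = 0 - 17/6·(x - 1) + 13/4·(x - 1)² - 13/24·(x - 1)³.
With (x - 1) = 1/2: S(3/2) = -43/64.

-0.6719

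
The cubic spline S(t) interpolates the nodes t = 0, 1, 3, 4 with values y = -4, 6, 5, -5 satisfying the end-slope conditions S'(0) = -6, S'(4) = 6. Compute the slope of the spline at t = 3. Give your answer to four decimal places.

With m_i denoting the second derivative at x_i, h_i = 1, 2, 1, and Δ_i = (y_(i+1) − y_i)/h_i = 10, -1/2, -10:
  1·m_0 + 6·m_1 + 2·m_2 = 6(Δ_1 - Δ_0) = -63
  2·m_1 + 6·m_2 + 1·m_3 = 6(Δ_2 - Δ_1) = -57
Clamped end conditions give two more equations: 2h_0·m_0 + h_0·m_1 = 6(Δ_0 - S'(0)) = 96 and h_2·m_2 + 2h_2·m_3 = 6(S'(4) - Δ_2) = 96.
Solving: m_0 = 1947/35, m_1 = -534/35, m_2 = -474/35, m_3 = 1917/35.
On [3, 4], S'(t) = b_2 + 2c_2·(t - 3) + 3d_2·(t - 3)² with b_2 = Δ_2 - h_2(2m_2 + m_3)/6 = -1023/70, c_2 = m_2/2 = -237/35, d_2 = (m_3 - m_2)/(6h_2) = 797/70. So S'(3) = -1023/70.

-14.6143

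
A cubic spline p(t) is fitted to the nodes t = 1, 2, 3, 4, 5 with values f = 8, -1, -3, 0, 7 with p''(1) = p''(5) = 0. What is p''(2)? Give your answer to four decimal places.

Write M_i for p''(x_i). With h_i = 1, 1, 1, 1 and divided differences Δ_i = -9, -2, 3, 7, the continuity of p' gives the tridiagonal system
  1·M_0 + 4·M_1 + 1·M_2 = 6(Δ_1 - Δ_0) = 42
  1·M_1 + 4·M_2 + 1·M_3 = 6(Δ_2 - Δ_1) = 30
  1·M_2 + 4·M_3 + 1·M_4 = 6(Δ_3 - Δ_2) = 24
Natural end conditions: M_0 = M_4 = 0.
Solving the tridiagonal system: M_0 = 0, M_1 = 267/28, M_2 = 27/7, M_3 = 141/28, M_4 = 0.

9.5357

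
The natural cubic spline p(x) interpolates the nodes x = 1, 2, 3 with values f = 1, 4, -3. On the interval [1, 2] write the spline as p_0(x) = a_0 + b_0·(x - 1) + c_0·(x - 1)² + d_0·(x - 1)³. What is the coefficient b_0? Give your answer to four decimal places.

With M_i denoting the second derivative at x_i, h_i = 1, 1, and Δ_i = (y_(i+1) − y_i)/h_i = 3, -7:
  1·M_0 + 4·M_1 + 1·M_2 = 6(Δ_1 - Δ_0) = -60
Natural end conditions: M_0 = M_2 = 0.
Hence M_0 = 0, M_1 = -15, M_2 = 0.
On [1, 2], with p_0(x) = a_0 + b_0·(x - 1) + c_0·(x - 1)² + d_0·(x - 1)³: c_0 = M_0/2 = 0, d_0 = (M_1 - M_0)/(6h_0) = -5/2, b_0 = Δ_0 - h_0(2M_0 + M_1)/6 = 11/2.

5.5000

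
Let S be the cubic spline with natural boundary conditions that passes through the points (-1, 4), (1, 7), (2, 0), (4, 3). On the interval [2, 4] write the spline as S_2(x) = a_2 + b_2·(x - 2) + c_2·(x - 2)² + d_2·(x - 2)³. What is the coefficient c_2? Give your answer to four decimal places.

Write M_i for S''(x_i). With h_i = 2, 1, 2 and divided differences Δ_i = 3/2, -7, 3/2, the continuity of S' gives the tridiagonal system
  2·M_0 + 6·M_1 + 1·M_2 = 6(Δ_1 - Δ_0) = -51
  1·M_1 + 6·M_2 + 2·M_3 = 6(Δ_2 - Δ_1) = 51
Natural end conditions: M_0 = M_3 = 0.
Solving the tridiagonal system: M_0 = 0, M_1 = -51/5, M_2 = 51/5, M_3 = 0.
On [2, 4], with S_2(x) = a_2 + b_2·(x - 2) + c_2·(x - 2)² + d_2·(x - 2)³: c_2 = M_2/2 = 51/10, d_2 = (M_3 - M_2)/(6h_2) = -17/20, b_2 = Δ_2 - h_2(2M_2 + M_3)/6 = -53/10.

5.1000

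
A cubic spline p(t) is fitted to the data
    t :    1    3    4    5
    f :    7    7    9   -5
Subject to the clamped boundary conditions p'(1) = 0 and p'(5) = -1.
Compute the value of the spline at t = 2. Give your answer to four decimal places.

5.6591

Let M_i = p''(x_i). Step sizes h_i = 2, 1, 1; slopes of the chords Δ_i = (y_(i+1) - y_i)/h_i = 0, 2, -14.
  2·M_0 + 6·M_1 + 1·M_2 = 6(Δ_1 - Δ_0) = 12
  1·M_1 + 4·M_2 + 1·M_3 = 6(Δ_2 - Δ_1) = -96
Clamped end conditions give two more equations: 2h_0·M_0 + h_0·M_1 = 6(Δ_0 - p'(1)) = 0 and h_2·M_2 + 2h_2·M_3 = 6(p'(5) - Δ_2) = 78.
Solving: M_0 = -59/11, M_1 = 118/11, M_2 = -458/11, M_3 = 658/11.
On [1, 3], p(t) = 7 + 0·(t - 1) - 59/22·(t - 1)² + 59/44·(t - 1)³.
With (t - 1) = 1: p(2) = 249/44.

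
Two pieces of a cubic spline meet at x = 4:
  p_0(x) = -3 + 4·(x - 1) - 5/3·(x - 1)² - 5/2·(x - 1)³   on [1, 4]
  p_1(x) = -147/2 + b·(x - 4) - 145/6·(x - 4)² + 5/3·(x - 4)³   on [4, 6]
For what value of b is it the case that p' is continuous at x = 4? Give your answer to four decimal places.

p_0'(x) = 4 - 10/3·(x - 1) - 15/2·(x - 1)², so p_0'(4) = -147/2. On the right, p_1'(4) = b, so b = -147/2.

-73.5000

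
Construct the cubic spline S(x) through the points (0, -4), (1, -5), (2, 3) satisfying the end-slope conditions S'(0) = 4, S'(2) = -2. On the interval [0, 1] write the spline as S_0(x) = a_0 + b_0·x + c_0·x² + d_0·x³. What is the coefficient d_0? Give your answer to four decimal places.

10.7500

Let M_i = S''(x_i). Step sizes h_i = 1, 1; slopes of the chords Δ_i = (y_(i+1) - y_i)/h_i = -1, 8.
  1·M_0 + 4·M_1 + 1·M_2 = 6(Δ_1 - Δ_0) = 54
Clamped end conditions give two more equations: 2h_0·M_0 + h_0·M_1 = 6(Δ_0 - S'(0)) = -30 and h_1·M_1 + 2h_1·M_2 = 6(S'(2) - Δ_1) = -60.
Solving the tridiagonal system: M_0 = -63/2, M_1 = 33, M_2 = -93/2.
On [0, 1], with S_0(x) = a_0 + b_0·x + c_0·x² + d_0·x³: c_0 = M_0/2 = -63/4, d_0 = (M_1 - M_0)/(6h_0) = 43/4, b_0 = Δ_0 - h_0(2M_0 + M_1)/6 = 4.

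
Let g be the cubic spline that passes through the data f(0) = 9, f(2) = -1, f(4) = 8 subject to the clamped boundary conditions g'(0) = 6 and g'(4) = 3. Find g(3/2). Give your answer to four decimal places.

Let σ_i = g''(x_i). Step sizes h_i = 2, 2; slopes of the chords Δ_i = (y_(i+1) - y_i)/h_i = -5, 9/2.
  2·σ_0 + 8·σ_1 + 2·σ_2 = 6(Δ_1 - Δ_0) = 57
Clamped end conditions give two more equations: 2h_0·σ_0 + h_0·σ_1 = 6(Δ_0 - g'(0)) = -66 and h_1·σ_1 + 2h_1·σ_2 = 6(g'(4) - Δ_1) = -9.
Solving: σ_0 = -195/8, σ_1 = 63/4, σ_2 = -81/8.
On [0, 2], g(t) = 9 + 6·t - 195/16·t² + 107/32·t³.
With t = 3/2: g(3/2) = 477/256.

1.8633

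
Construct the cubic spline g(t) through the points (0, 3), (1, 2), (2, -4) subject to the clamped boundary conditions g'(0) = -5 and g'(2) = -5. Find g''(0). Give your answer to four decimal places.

Write m_i for g''(x_i). With h_i = 1, 1 and divided differences Δ_i = -1, -6, the continuity of g' gives the tridiagonal system
  1·m_0 + 4·m_1 + 1·m_2 = 6(Δ_1 - Δ_0) = -30
Clamped end conditions give two more equations: 2h_0·m_0 + h_0·m_1 = 6(Δ_0 - g'(0)) = 24 and h_1·m_1 + 2h_1·m_2 = 6(g'(2) - Δ_1) = 6.
Solving: m_0 = 39/2, m_1 = -15, m_2 = 21/2.

19.5000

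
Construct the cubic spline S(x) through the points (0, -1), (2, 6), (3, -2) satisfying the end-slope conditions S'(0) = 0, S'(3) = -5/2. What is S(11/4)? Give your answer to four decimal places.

-0.6523

Put M_i = S'' at the i-th knot. Here h = (2, 1) and Δ = (7/2, -8), so the interior equations h_(i-1)·M_(i-1) + 2(h_(i-1)+h_i)·M_i + h_i·M_(i+1) = 6(Δ_i − Δ_(i-1)) read
  2·M_0 + 6·M_1 + 1·M_2 = 6(Δ_1 - Δ_0) = -69
Clamped end conditions give two more equations: 2h_0·M_0 + h_0·M_1 = 6(Δ_0 - S'(0)) = 21 and h_1·M_1 + 2h_1·M_2 = 6(S'(3) - Δ_1) = 33.
Solving the tridiagonal system: M_0 = 191/12, M_1 = -64/3, M_2 = 163/6.
On [2, 3], S(x) = 6 - 65/12·(x - 2) - 32/3·(x - 2)² + 97/12·(x - 2)³.
With (x - 2) = 3/4: S(11/4) = -167/256.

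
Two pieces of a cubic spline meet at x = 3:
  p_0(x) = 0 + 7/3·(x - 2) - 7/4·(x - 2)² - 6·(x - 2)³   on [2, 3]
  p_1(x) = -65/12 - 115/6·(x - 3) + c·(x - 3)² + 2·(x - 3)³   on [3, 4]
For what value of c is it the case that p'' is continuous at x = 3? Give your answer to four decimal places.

p_0''(x) = -7/2 - 36·(x - 2), so p_0''(3) = -79/2. On the right, p_1''(3) = 2c, so c = -79/4.

-19.7500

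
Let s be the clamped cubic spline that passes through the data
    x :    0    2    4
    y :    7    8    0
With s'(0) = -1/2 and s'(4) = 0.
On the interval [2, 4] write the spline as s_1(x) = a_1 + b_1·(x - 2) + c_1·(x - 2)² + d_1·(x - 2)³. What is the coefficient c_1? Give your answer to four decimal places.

With M_i denoting the second derivative at x_i, h_i = 2, 2, and Δ_i = (y_(i+1) − y_i)/h_i = 1/2, -4:
  2·M_0 + 8·M_1 + 2·M_2 = 6(Δ_1 - Δ_0) = -27
Clamped end conditions give two more equations: 2h_0·M_0 + h_0·M_1 = 6(Δ_0 - s'(0)) = 6 and h_1·M_1 + 2h_1·M_2 = 6(s'(4) - Δ_1) = 24.
Solving: M_0 = 5, M_1 = -7, M_2 = 19/2.
On [2, 4], with s_1(x) = a_1 + b_1·(x - 2) + c_1·(x - 2)² + d_1·(x - 2)³: c_1 = M_1/2 = -7/2, d_1 = (M_2 - M_1)/(6h_1) = 11/8, b_1 = Δ_1 - h_1(2M_1 + M_2)/6 = -5/2.

-3.5000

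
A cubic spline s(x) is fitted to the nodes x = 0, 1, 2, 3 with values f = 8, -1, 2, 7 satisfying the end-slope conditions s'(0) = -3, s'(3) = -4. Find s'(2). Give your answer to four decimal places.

8.4667

With σ_i denoting the second derivative at x_i, h_i = 1, 1, 1, and Δ_i = (y_(i+1) − y_i)/h_i = -9, 3, 5:
  1·σ_0 + 4·σ_1 + 1·σ_2 = 6(Δ_1 - Δ_0) = 72
  1·σ_1 + 4·σ_2 + 1·σ_3 = 6(Δ_2 - Δ_1) = 12
Clamped end conditions give two more equations: 2h_0·σ_0 + h_0·σ_1 = 6(Δ_0 - s'(0)) = -36 and h_2·σ_2 + 2h_2·σ_3 = 6(s'(3) - Δ_2) = -54.
Solving: σ_0 = -454/15, σ_1 = 368/15, σ_2 = 62/15, σ_3 = -436/15.
On [2, 3], s'(x) = b_2 + 2c_2·(x - 2) + 3d_2·(x - 2)² with b_2 = Δ_2 - h_2(2σ_2 + σ_3)/6 = 127/15, c_2 = σ_2/2 = 31/15, d_2 = (σ_3 - σ_2)/(6h_2) = -83/15. So s'(2) = 127/15.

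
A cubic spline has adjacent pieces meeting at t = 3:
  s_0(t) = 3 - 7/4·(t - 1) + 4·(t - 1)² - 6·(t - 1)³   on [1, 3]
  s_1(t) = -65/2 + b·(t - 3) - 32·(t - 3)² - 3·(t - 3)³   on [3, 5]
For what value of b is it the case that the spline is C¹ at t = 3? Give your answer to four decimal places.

-57.7500

s_0'(t) = -7/4 + 8·(t - 1) - 18·(t - 1)², so s_0'(3) = -231/4. On the right, s_1'(3) = b, so b = -231/4.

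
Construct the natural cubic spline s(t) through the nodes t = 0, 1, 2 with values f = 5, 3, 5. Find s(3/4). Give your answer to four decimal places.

Put M_i = s'' at the i-th knot. Here h = (1, 1) and Δ = (-2, 2), so the interior equations h_(i-1)·M_(i-1) + 2(h_(i-1)+h_i)·M_i + h_i·M_(i+1) = 6(Δ_i − Δ_(i-1)) read
  1·M_0 + 4·M_1 + 1·M_2 = 6(Δ_1 - Δ_0) = 24
Natural end conditions: M_0 = M_2 = 0.
Forward elimination and back-substitution give M_0 = 0, M_1 = 6, M_2 = 0.
On [0, 1], s(t) = 5 - 3·t + 0·t² + 1·t³.
With t = 3/4: s(3/4) = 203/64.

3.1719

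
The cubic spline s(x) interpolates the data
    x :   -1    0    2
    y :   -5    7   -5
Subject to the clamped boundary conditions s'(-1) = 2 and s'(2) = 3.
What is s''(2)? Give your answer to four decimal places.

31.8333

Put M_i = s'' at the i-th knot. Here h = (1, 2) and Δ = (12, -6), so the interior equations h_(i-1)·M_(i-1) + 2(h_(i-1)+h_i)·M_i + h_i·M_(i+1) = 6(Δ_i − Δ_(i-1)) read
  1·M_0 + 6·M_1 + 2·M_2 = 6(Δ_1 - Δ_0) = -108
Clamped end conditions give two more equations: 2h_0·M_0 + h_0·M_1 = 6(Δ_0 - s'(-1)) = 60 and h_1·M_1 + 2h_1·M_2 = 6(s'(2) - Δ_1) = 54.
Solving: M_0 = 145/3, M_1 = -110/3, M_2 = 191/6.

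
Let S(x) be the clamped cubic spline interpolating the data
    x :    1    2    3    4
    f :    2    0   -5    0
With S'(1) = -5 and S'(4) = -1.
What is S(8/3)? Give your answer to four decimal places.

-4.2222

Write m_i for S''(x_i). With h_i = 1, 1, 1 and divided differences Δ_i = -2, -5, 5, the continuity of S' gives the tridiagonal system
  1·m_0 + 4·m_1 + 1·m_2 = 6(Δ_1 - Δ_0) = -18
  1·m_1 + 4·m_2 + 1·m_3 = 6(Δ_2 - Δ_1) = 60
Clamped end conditions give two more equations: 2h_0·m_0 + h_0·m_1 = 6(Δ_0 - S'(1)) = 18 and h_2·m_2 + 2h_2·m_3 = 6(S'(4) - Δ_2) = -36.
Forward elimination and back-substitution give m_0 = 50/3, m_1 = -46/3, m_2 = 80/3, m_3 = -94/3.
On [2, 3], S(x) = 0 - 13/3·(x - 2) - 23/3·(x - 2)² + 7·(x - 2)³.
With (x - 2) = 2/3: S(8/3) = -38/9.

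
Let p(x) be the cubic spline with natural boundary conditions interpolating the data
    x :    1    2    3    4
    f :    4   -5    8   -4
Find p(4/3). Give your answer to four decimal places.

Put M_i = p'' at the i-th knot. Here h = (1, 1, 1) and Δ = (-9, 13, -12), so the interior equations h_(i-1)·M_(i-1) + 2(h_(i-1)+h_i)·M_i + h_i·M_(i+1) = 6(Δ_i − Δ_(i-1)) read
  1·M_0 + 4·M_1 + 1·M_2 = 6(Δ_1 - Δ_0) = 132
  1·M_1 + 4·M_2 + 1·M_3 = 6(Δ_2 - Δ_1) = -150
Natural end conditions: M_0 = M_3 = 0.
Solving: M_0 = 0, M_1 = 226/5, M_2 = -244/5, M_3 = 0.
On [1, 2], p(x) = 4 - 248/15·(x - 1) + 0·(x - 1)² + 113/15·(x - 1)³.
With (x - 1) = 1/3: p(4/3) = -499/405.

-1.2321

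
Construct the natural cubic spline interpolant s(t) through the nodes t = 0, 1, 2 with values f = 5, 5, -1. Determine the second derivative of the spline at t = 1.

-9

With σ_i denoting the second derivative at x_i, h_i = 1, 1, and Δ_i = (y_(i+1) − y_i)/h_i = 0, -6:
  1·σ_0 + 4·σ_1 + 1·σ_2 = 6(Δ_1 - Δ_0) = -36
Natural end conditions: σ_0 = σ_2 = 0.
Forward elimination and back-substitution give σ_0 = 0, σ_1 = -9, σ_2 = 0.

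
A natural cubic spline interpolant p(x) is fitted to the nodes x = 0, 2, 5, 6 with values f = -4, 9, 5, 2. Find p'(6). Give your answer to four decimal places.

With m_i denoting the second derivative at x_i, h_i = 2, 3, 1, and Δ_i = (y_(i+1) − y_i)/h_i = 13/2, -4/3, -3:
  2·m_0 + 10·m_1 + 3·m_2 = 6(Δ_1 - Δ_0) = -47
  3·m_1 + 8·m_2 + 1·m_3 = 6(Δ_2 - Δ_1) = -10
Natural end conditions: m_0 = m_3 = 0.
Forward elimination and back-substitution give m_0 = 0, m_1 = -346/71, m_2 = 41/71, m_3 = 0.
On [5, 6], p'(x) = b_2 + 2c_2·(x - 5) + 3d_2·(x - 5)² with b_2 = Δ_2 - h_2(2m_2 + m_3)/6 = -680/213, c_2 = m_2/2 = 41/142, d_2 = (m_3 - m_2)/(6h_2) = -41/426. So p'(6) = -1237/426.

-2.9038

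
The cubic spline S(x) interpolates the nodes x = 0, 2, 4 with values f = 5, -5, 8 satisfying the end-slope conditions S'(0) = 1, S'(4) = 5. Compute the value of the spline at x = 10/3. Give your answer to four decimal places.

With M_i denoting the second derivative at x_i, h_i = 2, 2, and Δ_i = (y_(i+1) − y_i)/h_i = -5, 13/2:
  2·M_0 + 8·M_1 + 2·M_2 = 6(Δ_1 - Δ_0) = 69
Clamped end conditions give two more equations: 2h_0·M_0 + h_0·M_1 = 6(Δ_0 - S'(0)) = -36 and h_1·M_1 + 2h_1·M_2 = 6(S'(4) - Δ_1) = -9.
Hence M_0 = -133/8, M_1 = 61/4, M_2 = -79/8.
On [2, 4], S(x) = -5 - 3/8·(x - 2) + 61/8·(x - 2)² - 67/32·(x - 2)³.
With (x - 2) = 4/3: S(10/3) = 167/54.

3.0926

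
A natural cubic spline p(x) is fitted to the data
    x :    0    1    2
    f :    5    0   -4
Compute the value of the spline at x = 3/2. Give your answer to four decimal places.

-2.0938

With m_i denoting the second derivative at x_i, h_i = 1, 1, and Δ_i = (y_(i+1) − y_i)/h_i = -5, -4:
  1·m_0 + 4·m_1 + 1·m_2 = 6(Δ_1 - Δ_0) = 6
Natural end conditions: m_0 = m_2 = 0.
Solving the tridiagonal system: m_0 = 0, m_1 = 3/2, m_2 = 0.
On [1, 2], p(x) = 0 - 9/2·(x - 1) + 3/4·(x - 1)² - 1/4·(x - 1)³.
With (x - 1) = 1/2: p(3/2) = -67/32.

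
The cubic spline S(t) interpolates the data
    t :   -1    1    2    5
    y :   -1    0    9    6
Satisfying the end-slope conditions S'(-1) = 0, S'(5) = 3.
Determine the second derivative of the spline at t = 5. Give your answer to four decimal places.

10.5000

With M_i denoting the second derivative at x_i, h_i = 2, 1, 3, and Δ_i = (y_(i+1) − y_i)/h_i = 1/2, 9, -1:
  2·M_0 + 6·M_1 + 1·M_2 = 6(Δ_1 - Δ_0) = 51
  1·M_1 + 8·M_2 + 3·M_3 = 6(Δ_2 - Δ_1) = -60
Clamped end conditions give two more equations: 2h_0·M_0 + h_0·M_1 = 6(Δ_0 - S'(-1)) = 3 and h_2·M_2 + 2h_2·M_3 = 6(S'(5) - Δ_2) = 24.
Solving: M_0 = -11/2, M_1 = 25/2, M_2 = -13, M_3 = 21/2.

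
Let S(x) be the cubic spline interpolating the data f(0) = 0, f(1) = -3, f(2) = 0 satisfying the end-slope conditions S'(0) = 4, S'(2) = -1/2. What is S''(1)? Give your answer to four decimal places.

22.5000

Write m_i for S''(x_i). With h_i = 1, 1 and divided differences Δ_i = -3, 3, the continuity of S' gives the tridiagonal system
  1·m_0 + 4·m_1 + 1·m_2 = 6(Δ_1 - Δ_0) = 36
Clamped end conditions give two more equations: 2h_0·m_0 + h_0·m_1 = 6(Δ_0 - S'(0)) = -42 and h_1·m_1 + 2h_1·m_2 = 6(S'(2) - Δ_1) = -21.
Forward elimination and back-substitution give m_0 = -129/4, m_1 = 45/2, m_2 = -87/4.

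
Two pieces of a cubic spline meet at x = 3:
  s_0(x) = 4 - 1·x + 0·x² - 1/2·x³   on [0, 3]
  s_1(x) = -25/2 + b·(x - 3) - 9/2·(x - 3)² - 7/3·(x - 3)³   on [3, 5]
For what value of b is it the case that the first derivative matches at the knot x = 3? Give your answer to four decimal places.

s_0'(x) = -1 + 0·x - 3/2·x², so s_0'(3) = -29/2. On the right, s_1'(3) = b, so b = -29/2.

-14.5000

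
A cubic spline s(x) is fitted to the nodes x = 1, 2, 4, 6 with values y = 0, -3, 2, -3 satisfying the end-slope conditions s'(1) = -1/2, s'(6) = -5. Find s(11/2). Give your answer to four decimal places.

Put σ_i = s'' at the i-th knot. Here h = (1, 2, 2) and Δ = (-3, 5/2, -5/2), so the interior equations h_(i-1)·σ_(i-1) + 2(h_(i-1)+h_i)·σ_i + h_i·σ_(i+1) = 6(Δ_i − Δ_(i-1)) read
  1·σ_0 + 6·σ_1 + 2·σ_2 = 6(Δ_1 - Δ_0) = 33
  2·σ_1 + 8·σ_2 + 2·σ_3 = 6(Δ_2 - Δ_1) = -30
Clamped end conditions give two more equations: 2h_0·σ_0 + h_0·σ_1 = 6(Δ_0 - s'(1)) = -15 and h_2·σ_2 + 2h_2·σ_3 = 6(s'(6) - Δ_2) = -15.
Solving the tridiagonal system: σ_0 = -282/23, σ_1 = 219/23, σ_2 = -273/46, σ_3 = -18/23.
On [4, 6], s(x) = 2 + 79/46·(x - 4) - 273/92·(x - 4)² + 79/184·(x - 4)³.
With (x - 4) = 3/2: s(11/2) = -959/1472.

-0.6515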